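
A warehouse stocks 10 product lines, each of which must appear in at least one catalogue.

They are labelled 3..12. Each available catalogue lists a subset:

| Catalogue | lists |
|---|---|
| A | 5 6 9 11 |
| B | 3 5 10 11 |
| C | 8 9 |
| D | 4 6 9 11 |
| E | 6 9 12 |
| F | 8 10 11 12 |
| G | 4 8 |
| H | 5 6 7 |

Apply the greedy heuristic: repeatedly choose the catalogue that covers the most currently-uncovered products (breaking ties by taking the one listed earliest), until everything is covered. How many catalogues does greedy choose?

Greedy: pick A (covers 4 new) → pick F (covers 3 new) → pick B (covers 1 new) → pick D (covers 1 new) → pick H (covers 1 new). Total picks: 5.
(The true minimum cover uses only 4 catalogues, so greedy is not optimal here.)

5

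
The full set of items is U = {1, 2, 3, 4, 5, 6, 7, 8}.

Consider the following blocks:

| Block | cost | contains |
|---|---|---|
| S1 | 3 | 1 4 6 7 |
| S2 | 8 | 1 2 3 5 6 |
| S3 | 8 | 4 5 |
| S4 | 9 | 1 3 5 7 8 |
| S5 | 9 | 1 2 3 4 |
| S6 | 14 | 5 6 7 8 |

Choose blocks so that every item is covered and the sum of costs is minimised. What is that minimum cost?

20

S1, S2, S4 together cover every item (S1 ∪ S2 ∪ S4 = {1, 2, 3, 4, 5, 6, 7, 8}); total cost 3 + 8 + 9 = 20.
No covering selection has total cost below 20.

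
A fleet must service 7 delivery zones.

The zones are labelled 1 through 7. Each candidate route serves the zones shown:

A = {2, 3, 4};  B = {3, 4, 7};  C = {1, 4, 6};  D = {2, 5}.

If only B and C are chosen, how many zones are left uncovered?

2

Union of B, C = {1, 3, 4, 6, 7}.
Not covered: 2, 5 — 2 zones.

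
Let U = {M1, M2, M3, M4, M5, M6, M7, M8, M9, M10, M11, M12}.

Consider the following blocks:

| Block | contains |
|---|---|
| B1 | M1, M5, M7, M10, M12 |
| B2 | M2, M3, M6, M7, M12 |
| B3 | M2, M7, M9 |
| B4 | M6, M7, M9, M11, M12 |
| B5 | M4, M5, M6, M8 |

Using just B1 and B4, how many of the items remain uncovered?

4

Union of B1, B4 = {M1, M5, M6, M7, M9, M10, M11, M12}.
Not covered: M2, M3, M4, M8 — 4 items.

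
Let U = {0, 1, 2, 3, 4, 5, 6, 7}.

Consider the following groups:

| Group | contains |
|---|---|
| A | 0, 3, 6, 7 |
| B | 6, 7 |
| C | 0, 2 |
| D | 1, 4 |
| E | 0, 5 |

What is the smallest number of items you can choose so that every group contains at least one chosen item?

H = {0, 4, 7} meets every group (each contains at least one member of H), and |H| = 3.
The groups B, D, E are pairwise disjoint, so any hitting set needs a separate item for each — at least 3. Hence 3 is optimal.

3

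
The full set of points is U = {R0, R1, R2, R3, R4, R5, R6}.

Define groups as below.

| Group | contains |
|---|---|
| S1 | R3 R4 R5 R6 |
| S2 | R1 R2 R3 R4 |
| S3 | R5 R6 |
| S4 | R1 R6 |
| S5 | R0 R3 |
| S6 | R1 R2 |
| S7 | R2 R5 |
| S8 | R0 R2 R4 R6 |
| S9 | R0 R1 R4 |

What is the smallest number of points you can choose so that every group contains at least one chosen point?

3

Take H = {R0, R2, R6}. Each listed group contains at least one of these, so H is a hitting set of size 3.
The groups S4, S5, S7 are pairwise disjoint, so any hitting set needs a separate point for each — at least 3. Hence 3 is optimal.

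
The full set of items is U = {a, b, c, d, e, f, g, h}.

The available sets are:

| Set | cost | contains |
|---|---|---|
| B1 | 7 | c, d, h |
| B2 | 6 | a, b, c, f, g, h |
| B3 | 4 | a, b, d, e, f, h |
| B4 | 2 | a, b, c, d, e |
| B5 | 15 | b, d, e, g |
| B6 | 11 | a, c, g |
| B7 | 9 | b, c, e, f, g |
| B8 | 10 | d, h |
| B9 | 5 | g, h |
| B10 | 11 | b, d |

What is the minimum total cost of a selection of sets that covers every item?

B2, B4 together cover every item (B2 ∪ B4 = {a, b, c, d, e, f, g, h}); total cost 6 + 2 = 8.
No covering selection has total cost below 8.

8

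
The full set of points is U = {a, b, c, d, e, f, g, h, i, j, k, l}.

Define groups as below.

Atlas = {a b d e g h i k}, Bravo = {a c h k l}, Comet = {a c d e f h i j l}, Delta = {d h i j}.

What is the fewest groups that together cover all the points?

2

Atlas and Comet cover everything between them: the union {a, b, c, d, e, f, g, h, i, j, k, l} is all of U.
No single group has all 12 points (the largest, Comet, has 9), so 2 is optimal.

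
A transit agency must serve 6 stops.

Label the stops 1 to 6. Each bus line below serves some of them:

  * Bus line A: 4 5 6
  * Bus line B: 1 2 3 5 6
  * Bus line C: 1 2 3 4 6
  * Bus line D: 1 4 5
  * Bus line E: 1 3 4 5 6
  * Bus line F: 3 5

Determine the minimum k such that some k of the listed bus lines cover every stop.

Take {A, B}. Their union is {1, 2, 3, 4, 5, 6}, which is all 6 stops.
No single bus line has all 6 stops (the largest, B, has 5), so 2 is optimal.

2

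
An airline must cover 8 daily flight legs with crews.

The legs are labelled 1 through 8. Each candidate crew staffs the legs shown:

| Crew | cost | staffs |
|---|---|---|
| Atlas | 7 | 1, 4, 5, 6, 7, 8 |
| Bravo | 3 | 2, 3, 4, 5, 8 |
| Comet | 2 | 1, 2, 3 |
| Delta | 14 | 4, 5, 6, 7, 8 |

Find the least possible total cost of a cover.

9

Atlas, Comet together cover every leg (Atlas ∪ Comet = {1, 2, 3, 4, 5, 6, 7, 8}); total cost 7 + 2 = 9.
The greedy pick Bravo, Comet, Atlas costs 12; no covering selection beats 9.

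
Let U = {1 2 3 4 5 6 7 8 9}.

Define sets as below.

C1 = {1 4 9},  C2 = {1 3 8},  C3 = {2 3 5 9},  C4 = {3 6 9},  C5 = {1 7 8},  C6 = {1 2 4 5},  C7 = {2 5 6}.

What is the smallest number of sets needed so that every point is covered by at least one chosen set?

3

Take {C4, C5, C6}. Their union is {1, 2, 3, 4, 5, 6, 7, 8, 9}, which is all 9 points.
Each set has at most 4 points, and 2·4 = 8 < 9 — so at least 3 sets are needed, and 3 is optimal.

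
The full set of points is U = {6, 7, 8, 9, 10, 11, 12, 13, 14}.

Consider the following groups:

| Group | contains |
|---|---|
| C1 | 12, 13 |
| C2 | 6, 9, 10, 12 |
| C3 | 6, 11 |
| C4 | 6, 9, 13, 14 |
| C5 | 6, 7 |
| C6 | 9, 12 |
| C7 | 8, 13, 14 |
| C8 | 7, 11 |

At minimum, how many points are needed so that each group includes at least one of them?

Take H = {7, 9, 11, 13}. Each listed group contains at least one of these, so H is a hitting set of size 4.
No choice of 3 points meets every group, so 4 is the minimum.

4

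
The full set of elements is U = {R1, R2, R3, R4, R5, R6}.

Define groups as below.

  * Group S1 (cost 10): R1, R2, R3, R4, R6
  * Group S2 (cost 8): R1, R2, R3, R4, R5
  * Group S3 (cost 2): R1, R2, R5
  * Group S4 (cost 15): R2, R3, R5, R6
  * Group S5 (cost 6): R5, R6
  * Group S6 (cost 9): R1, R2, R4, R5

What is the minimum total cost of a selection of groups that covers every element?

S1, S3 together cover every element (S1 ∪ S3 = {R1, R2, R3, R4, R5, R6}); total cost 10 + 2 = 12.
No covering selection has total cost below 12.

12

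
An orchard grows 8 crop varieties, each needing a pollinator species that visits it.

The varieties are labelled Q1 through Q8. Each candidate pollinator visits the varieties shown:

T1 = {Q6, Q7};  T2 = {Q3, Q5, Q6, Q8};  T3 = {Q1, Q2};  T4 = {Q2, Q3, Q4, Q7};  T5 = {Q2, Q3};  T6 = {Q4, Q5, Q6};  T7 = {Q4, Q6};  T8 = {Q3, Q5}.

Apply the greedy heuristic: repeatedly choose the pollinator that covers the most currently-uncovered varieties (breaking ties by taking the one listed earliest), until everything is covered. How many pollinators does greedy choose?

Greedy: pick T2 (covers 4 new) → pick T4 (covers 3 new) → pick T3 (covers 1 new). Total picks: 3.

3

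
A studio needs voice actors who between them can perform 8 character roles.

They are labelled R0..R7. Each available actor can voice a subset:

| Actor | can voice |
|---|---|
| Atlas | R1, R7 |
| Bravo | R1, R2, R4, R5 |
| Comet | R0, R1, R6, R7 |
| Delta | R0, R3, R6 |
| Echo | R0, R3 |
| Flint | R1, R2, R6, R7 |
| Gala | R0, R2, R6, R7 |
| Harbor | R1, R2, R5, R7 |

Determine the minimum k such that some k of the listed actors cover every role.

3

Bravo and Delta and Flint together: Bravo ∪ Delta ∪ Flint = {R0, R1, R2, R3, R4, R5, R6, R7} — every role is covered.
Only Bravo contains R4, so Bravo is forced; the remaining 4 roles need at least 2 more actors (each remaining actor adds at most 3) — so at least 3 actors are needed, and 3 is optimal.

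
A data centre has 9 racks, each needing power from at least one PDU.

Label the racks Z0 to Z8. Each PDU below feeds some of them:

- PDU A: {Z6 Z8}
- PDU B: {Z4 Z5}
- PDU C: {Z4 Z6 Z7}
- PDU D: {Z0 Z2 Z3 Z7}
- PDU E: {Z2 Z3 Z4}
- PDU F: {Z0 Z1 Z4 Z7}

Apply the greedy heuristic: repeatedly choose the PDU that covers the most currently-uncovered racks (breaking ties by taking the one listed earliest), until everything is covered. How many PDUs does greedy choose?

4

Greedy: pick D (covers 4 new) → pick A (covers 2 new) → pick B (covers 2 new) → pick F (covers 1 new). Total picks: 4.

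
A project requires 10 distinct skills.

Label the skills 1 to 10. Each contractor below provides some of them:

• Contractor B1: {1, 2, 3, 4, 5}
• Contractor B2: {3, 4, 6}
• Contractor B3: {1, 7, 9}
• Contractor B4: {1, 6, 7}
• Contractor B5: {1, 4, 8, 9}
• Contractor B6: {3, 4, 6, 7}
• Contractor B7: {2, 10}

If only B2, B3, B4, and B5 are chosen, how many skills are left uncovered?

Union of B2, B3, B4, B5 = {1, 3, 4, 6, 7, 8, 9}.
Not covered: 2, 5, 10 — 3 skills.

3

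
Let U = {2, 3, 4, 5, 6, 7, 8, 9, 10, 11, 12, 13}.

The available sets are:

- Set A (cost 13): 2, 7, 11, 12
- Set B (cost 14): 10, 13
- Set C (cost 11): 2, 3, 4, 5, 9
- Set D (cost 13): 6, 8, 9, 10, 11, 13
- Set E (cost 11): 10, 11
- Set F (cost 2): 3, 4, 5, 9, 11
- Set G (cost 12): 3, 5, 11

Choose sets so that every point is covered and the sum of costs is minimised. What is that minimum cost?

A, D, F together cover every point (A ∪ D ∪ F = {2, 3, 4, 5, 6, 7, 8, 9, 10, 11, 12, 13}); total cost 13 + 13 + 2 = 28.
No covering selection has total cost below 28.

28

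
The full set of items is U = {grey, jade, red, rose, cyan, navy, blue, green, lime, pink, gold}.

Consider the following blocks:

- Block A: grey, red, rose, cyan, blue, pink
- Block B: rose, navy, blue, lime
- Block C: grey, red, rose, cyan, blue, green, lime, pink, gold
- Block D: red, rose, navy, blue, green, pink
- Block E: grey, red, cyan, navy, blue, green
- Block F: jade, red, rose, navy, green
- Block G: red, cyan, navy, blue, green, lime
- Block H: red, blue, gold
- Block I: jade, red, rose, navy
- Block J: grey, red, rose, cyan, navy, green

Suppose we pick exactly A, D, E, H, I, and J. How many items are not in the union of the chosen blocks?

Union of A, D, E, H, I, J = {grey, jade, red, rose, cyan, navy, blue, green, pink, gold}.
Not covered: lime — 1 item.

1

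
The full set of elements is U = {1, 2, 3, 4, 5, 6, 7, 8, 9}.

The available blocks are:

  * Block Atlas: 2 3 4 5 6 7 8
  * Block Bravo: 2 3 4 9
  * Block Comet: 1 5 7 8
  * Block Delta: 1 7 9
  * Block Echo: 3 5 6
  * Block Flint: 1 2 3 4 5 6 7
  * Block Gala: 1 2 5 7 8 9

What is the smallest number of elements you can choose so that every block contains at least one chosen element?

Take H = {5, 9}. Each listed block contains at least one of these, so H is a hitting set of size 2.
The blocks Delta, Echo are pairwise disjoint, so any hitting set needs a separate element for each — at least 2. Hence 2 is optimal.

2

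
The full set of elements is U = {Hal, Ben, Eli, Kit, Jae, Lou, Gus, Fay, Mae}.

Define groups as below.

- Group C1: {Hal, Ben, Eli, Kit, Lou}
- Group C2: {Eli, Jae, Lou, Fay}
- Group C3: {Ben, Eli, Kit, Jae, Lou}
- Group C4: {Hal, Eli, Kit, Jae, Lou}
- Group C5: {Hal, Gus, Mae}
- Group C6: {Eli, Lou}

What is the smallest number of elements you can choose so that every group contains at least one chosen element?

The 2 elements {Hal, Lou} hit every group.
The groups C3, C5 are pairwise disjoint, so any hitting set needs a separate element for each — at least 2. Hence 2 is optimal.

2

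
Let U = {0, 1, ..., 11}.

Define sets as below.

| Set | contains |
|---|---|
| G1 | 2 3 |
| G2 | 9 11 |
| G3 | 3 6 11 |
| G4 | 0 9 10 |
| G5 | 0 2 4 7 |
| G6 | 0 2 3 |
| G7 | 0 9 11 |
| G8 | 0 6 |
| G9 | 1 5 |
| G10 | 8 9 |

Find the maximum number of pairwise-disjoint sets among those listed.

G1, G2, G8, G9 are pairwise disjoint (G1={2,3}; G2={9,11}; G8={0,6}; G9={1,5}).
Every remaining set overlaps one of these, and no 5 of the listed sets are pairwise disjoint, so 4 is the maximum.

4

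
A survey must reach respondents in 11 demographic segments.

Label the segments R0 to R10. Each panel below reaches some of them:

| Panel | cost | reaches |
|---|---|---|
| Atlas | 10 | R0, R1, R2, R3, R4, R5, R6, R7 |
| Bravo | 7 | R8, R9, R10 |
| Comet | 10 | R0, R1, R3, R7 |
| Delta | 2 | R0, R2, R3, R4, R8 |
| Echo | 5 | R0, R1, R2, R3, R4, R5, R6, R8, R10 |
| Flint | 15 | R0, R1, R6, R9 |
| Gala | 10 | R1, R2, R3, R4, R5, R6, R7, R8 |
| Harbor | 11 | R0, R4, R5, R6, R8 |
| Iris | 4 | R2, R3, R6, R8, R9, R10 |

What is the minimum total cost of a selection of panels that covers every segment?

14

Atlas, Iris together cover every segment (Atlas ∪ Iris = {R0, R1, R2, R3, R4, R5, R6, R7, R8, R9, R10}); total cost 10 + 4 = 14.
The greedy pick Delta, Echo, Iris, Atlas costs 21; no covering selection beats 14.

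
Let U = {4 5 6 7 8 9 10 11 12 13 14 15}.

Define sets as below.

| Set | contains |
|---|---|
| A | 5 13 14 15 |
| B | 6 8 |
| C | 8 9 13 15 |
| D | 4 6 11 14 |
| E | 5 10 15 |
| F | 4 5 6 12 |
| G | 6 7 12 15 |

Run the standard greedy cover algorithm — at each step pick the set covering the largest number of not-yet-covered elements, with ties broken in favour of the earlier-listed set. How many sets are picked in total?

Greedy: pick A (covers 4 new) → pick D (covers 3 new) → pick C (covers 2 new) → pick G (covers 2 new) → pick E (covers 1 new). Total picks: 5.
(The true minimum cover uses only 4 sets, so greedy is not optimal here.)

5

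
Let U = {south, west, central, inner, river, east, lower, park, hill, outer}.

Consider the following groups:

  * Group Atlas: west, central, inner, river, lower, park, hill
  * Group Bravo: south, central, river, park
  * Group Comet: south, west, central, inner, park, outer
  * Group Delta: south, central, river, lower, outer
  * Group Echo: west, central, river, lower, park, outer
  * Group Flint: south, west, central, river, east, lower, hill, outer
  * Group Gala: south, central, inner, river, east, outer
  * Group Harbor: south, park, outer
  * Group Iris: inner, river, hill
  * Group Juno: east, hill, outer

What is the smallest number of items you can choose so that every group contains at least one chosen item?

2

Take H = {river, outer}. Each listed group contains at least one of these, so H is a hitting set of size 2.
The groups Harbor, Iris are pairwise disjoint, so any hitting set needs a separate item for each — at least 2. Hence 2 is optimal.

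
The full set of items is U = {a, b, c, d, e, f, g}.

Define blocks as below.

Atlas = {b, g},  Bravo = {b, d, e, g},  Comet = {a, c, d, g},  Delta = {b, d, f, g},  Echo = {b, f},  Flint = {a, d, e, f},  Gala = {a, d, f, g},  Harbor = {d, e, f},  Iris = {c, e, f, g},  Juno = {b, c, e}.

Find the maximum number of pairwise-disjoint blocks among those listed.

Atlas, Harbor are pairwise disjoint (Atlas={b,g}; Harbor={d,e,f}).
Every remaining block overlaps one of these, and no 3 of the listed blocks are pairwise disjoint, so 2 is the maximum.

2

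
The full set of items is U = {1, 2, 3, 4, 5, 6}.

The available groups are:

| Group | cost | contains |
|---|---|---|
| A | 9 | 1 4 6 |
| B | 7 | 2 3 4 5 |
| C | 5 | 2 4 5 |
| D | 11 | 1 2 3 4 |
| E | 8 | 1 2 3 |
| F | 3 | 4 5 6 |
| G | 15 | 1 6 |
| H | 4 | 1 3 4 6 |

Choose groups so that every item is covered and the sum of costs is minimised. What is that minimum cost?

9

C, H together cover every item (C ∪ H = {1, 2, 3, 4, 5, 6}); total cost 5 + 4 = 9.
The greedy pick F, H, C costs 12; no covering selection beats 9.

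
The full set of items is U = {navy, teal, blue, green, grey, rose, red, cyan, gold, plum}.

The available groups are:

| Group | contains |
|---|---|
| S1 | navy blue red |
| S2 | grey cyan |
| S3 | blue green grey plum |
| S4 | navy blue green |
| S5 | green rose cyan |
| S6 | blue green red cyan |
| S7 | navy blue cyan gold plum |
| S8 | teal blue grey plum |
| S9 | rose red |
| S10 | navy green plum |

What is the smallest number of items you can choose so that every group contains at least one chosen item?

4

H = {blue, green, grey, rose} meets every group (each contains at least one member of H), and |H| = 4.
No choice of 3 items meets every group, so 4 is the minimum.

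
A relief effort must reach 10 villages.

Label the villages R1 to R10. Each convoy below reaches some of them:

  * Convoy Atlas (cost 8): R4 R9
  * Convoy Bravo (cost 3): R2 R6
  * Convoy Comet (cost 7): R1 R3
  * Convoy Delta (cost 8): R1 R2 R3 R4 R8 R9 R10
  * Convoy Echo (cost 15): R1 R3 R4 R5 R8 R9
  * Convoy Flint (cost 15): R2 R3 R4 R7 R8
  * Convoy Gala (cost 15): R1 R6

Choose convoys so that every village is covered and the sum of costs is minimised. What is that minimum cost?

Bravo, Delta, Echo, Flint together cover every village (Bravo ∪ Delta ∪ Echo ∪ Flint = {R1, R2, R3, R4, R5, R6, R7, R8, R9, R10}); total cost 3 + 8 + 15 + 15 = 41.
No covering selection has total cost below 41.

41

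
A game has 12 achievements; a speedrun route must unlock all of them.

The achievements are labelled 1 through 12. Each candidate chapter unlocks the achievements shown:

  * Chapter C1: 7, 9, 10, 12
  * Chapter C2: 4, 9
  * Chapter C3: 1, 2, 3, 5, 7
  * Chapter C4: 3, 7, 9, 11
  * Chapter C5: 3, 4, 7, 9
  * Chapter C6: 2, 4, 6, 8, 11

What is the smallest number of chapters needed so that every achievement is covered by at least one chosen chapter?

3

Take {C1, C3, C6}. Their union is {1, 2, 3, 4, 5, 6, 7, 8, 9, 10, 11, 12}, which is all 12 achievements.
Each chapter has at most 5 achievements, and 2·5 = 10 < 12 — so at least 3 chapters are needed, and 3 is optimal.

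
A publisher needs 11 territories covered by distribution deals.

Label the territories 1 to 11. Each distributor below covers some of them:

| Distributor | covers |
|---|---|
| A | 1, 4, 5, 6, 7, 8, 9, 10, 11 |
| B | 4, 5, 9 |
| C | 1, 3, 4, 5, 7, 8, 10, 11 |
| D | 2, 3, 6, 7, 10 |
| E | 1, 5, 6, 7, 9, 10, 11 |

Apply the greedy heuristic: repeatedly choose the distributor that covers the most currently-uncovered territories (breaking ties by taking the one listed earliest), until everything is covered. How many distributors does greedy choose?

2

Greedy: pick A (covers 9 new) → pick D (covers 2 new). Total picks: 2.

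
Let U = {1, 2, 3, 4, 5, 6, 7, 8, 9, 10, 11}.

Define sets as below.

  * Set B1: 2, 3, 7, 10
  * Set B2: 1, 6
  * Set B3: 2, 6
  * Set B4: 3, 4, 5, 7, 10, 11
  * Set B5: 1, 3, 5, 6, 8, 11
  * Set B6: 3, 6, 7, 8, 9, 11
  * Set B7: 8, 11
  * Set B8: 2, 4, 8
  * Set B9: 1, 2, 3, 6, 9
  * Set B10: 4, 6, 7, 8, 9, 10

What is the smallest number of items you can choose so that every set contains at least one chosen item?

Take H = {6, 8, 10}. Each listed set contains at least one of these, so H is a hitting set of size 3.
The sets B1, B2, B7 are pairwise disjoint, so any hitting set needs a separate item for each — at least 3. Hence 3 is optimal.

3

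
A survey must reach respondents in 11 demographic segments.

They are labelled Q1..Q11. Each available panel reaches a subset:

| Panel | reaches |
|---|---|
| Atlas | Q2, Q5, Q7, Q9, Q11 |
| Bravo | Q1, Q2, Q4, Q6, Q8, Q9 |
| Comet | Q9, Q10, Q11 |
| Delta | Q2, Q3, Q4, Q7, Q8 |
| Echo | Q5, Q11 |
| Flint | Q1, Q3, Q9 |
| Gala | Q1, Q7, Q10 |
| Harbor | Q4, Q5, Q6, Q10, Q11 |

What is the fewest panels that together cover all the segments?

3

Bravo and Delta and Harbor together: Bravo ∪ Delta ∪ Harbor = {Q1, Q2, Q3, Q4, Q5, Q6, Q7, Q8, Q9, Q10, Q11} — every segment is covered.
No 2 of the 8 panels cover everything (all 28 combinations miss at least one segment), so 3 is optimal.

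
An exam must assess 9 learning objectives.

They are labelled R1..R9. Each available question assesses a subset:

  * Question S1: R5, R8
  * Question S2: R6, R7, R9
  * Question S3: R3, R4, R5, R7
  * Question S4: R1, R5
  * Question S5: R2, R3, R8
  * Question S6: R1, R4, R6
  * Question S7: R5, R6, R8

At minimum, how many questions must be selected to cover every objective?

4

S2 and S5 and S6 and S7 together: S2 ∪ S5 ∪ S6 ∪ S7 = {R1, R2, R3, R4, R5, R6, R7, R8, R9} — every objective is covered.
No 3 of the 7 questions cover everything (all 35 combinations miss at least one objective), so 4 is optimal.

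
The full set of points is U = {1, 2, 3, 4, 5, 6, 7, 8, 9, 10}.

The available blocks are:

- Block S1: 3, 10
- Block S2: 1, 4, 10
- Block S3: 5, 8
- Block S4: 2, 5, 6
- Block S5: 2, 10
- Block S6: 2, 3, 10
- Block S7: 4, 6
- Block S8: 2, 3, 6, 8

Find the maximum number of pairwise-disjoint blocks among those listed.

3

S3, S6, S7 are pairwise disjoint (S3={5,8}; S6={2,3,10}; S7={4,6}).
Every remaining block overlaps one of these, and no 4 of the listed blocks are pairwise disjoint, so 3 is the maximum.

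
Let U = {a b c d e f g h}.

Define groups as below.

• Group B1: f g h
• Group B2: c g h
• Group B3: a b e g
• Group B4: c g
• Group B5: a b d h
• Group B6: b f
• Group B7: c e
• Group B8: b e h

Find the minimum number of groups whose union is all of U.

3

B1, B5, and B7 cover everything between them: the union {a, b, c, d, e, f, g, h} is all of U.
Only B5 contains d, so B5 is forced; the remaining 4 points need at least 2 more groups (each remaining group adds at most 2) — so at least 3 groups are needed, and 3 is optimal.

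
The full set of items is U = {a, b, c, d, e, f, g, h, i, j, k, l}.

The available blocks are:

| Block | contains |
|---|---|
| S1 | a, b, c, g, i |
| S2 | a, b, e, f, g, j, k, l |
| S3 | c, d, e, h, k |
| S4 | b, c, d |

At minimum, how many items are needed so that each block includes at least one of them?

2

Take T = {c, j}. Each listed block contains at least one of these, so T is a hitting set of size 2.
No single item lies in every block, so at least 2 are needed and 2 is optimal.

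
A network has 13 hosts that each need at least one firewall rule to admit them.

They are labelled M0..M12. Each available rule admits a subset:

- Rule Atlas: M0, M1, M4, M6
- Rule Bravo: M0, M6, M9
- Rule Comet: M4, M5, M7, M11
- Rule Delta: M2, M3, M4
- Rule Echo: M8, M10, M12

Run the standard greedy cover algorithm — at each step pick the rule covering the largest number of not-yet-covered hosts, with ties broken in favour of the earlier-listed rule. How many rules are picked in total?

Greedy: pick Atlas (covers 4 new) → pick Comet (covers 3 new) → pick Echo (covers 3 new) → pick Delta (covers 2 new) → pick Bravo (covers 1 new). Total picks: 5.

5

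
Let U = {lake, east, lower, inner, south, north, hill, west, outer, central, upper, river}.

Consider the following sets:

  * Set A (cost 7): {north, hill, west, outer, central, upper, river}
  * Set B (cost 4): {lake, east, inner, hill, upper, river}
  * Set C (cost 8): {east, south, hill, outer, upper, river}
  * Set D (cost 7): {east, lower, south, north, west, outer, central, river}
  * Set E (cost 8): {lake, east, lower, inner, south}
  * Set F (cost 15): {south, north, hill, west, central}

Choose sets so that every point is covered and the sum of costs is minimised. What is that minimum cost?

11

B, D together cover every point (B ∪ D = {lake, east, lower, inner, south, north, hill, west, outer, central, upper, river}); total cost 4 + 7 = 11.
No covering selection has total cost below 11.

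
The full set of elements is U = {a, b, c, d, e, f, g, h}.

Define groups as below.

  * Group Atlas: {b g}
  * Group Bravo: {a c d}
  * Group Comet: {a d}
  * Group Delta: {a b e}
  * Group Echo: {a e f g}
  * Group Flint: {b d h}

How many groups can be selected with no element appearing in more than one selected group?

Atlas, Comet are pairwise disjoint (Atlas={b,g}; Comet={a,d}).
Every remaining group overlaps one of these, and no 3 of the listed groups are pairwise disjoint, so 2 is the maximum.

2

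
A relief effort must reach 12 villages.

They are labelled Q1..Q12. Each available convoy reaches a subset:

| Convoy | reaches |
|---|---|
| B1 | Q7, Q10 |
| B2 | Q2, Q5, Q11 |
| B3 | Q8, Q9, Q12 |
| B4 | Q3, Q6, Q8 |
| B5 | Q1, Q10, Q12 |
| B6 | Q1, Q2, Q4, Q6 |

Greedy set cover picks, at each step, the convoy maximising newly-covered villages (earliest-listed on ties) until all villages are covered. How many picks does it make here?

Greedy: pick B6 (covers 4 new) → pick B3 (covers 3 new) → pick B1 (covers 2 new) → pick B2 (covers 2 new) → pick B4 (covers 1 new). Total picks: 5.

5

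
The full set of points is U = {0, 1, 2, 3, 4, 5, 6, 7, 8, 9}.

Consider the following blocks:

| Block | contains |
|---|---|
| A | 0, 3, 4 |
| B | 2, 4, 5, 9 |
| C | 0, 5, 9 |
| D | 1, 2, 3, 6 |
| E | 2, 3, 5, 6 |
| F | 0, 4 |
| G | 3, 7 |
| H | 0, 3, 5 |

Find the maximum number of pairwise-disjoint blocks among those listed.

2

C, D are pairwise disjoint (C={0,5,9}; D={1,2,3,6}).
Every remaining block overlaps one of these, and no 3 of the listed blocks are pairwise disjoint, so 2 is the maximum.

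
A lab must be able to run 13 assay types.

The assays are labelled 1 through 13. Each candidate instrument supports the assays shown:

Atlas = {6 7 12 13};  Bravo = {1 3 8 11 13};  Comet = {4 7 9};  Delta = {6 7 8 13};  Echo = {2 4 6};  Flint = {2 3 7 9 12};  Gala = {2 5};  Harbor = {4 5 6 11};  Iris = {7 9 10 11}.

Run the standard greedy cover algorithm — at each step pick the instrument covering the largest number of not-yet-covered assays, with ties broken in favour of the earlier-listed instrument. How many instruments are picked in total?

Greedy: pick Bravo (covers 5 new) → pick Flint (covers 4 new) → pick Harbor (covers 3 new) → pick Iris (covers 1 new). Total picks: 4.

4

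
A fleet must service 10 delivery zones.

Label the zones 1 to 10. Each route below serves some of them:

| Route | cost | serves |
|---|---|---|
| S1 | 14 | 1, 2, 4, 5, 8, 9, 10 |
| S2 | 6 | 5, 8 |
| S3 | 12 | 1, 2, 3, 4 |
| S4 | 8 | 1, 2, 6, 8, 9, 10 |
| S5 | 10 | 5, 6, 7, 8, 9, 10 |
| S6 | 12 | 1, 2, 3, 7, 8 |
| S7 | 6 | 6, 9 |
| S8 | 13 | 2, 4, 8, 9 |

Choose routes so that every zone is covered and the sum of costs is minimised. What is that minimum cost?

22

S3, S5 together cover every zone (S3 ∪ S5 = {1, 2, 3, 4, 5, 6, 7, 8, 9, 10}); total cost 12 + 10 = 22.
The greedy pick S4, S5, S3 costs 30; no covering selection beats 22.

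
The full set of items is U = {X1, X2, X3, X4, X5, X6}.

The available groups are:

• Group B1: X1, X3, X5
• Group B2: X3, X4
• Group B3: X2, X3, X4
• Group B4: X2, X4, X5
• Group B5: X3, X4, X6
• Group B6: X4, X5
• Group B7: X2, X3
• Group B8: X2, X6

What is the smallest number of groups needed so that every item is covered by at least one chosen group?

3

Take {B1, B5, B8}. Their union is {X1, X2, X3, X4, X5, X6}, which is all 6 items.
Only B1 contains X1, so B1 is forced; the remaining 3 items need at least 2 more groups (each remaining group adds at most 2) — so at least 3 groups are needed, and 3 is optimal.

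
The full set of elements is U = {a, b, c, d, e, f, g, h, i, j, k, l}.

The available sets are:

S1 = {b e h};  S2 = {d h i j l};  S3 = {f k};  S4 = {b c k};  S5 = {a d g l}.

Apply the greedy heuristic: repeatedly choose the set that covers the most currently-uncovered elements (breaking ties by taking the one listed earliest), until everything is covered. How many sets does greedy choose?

Greedy: pick S2 (covers 5 new) → pick S4 (covers 3 new) → pick S5 (covers 2 new) → pick S1 (covers 1 new) → pick S3 (covers 1 new). Total picks: 5.

5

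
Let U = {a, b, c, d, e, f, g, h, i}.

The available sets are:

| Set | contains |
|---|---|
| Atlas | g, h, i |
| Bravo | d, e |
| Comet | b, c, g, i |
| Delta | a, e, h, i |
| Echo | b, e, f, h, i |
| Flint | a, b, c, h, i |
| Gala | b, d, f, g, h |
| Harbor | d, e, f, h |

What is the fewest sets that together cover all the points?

Take {Comet, Delta, Gala}. Their union is {a, b, c, d, e, f, g, h, i}, which is all 9 points.
No 2 of the 8 sets cover everything (all 28 combinations miss at least one point), so 3 is optimal.

3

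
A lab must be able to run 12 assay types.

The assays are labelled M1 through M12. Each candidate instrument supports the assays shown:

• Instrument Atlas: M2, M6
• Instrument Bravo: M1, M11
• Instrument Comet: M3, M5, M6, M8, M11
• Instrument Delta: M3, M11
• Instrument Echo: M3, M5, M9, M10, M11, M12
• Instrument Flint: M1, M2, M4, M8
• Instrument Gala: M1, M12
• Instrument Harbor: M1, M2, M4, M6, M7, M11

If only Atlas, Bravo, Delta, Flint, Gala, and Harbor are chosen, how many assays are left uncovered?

Union of Atlas, Bravo, Delta, Flint, Gala, Harbor = {M1, M2, M3, M4, M6, M7, M8, M11, M12}.
Not covered: M5, M9, M10 — 3 assays.

3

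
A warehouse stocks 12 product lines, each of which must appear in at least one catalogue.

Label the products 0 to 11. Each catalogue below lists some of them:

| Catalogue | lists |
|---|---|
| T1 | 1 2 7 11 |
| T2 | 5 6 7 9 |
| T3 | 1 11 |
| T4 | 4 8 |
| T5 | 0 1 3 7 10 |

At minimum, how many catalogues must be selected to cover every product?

Take {T1, T2, T4, T5}. Their union is {0, 1, 2, 3, 4, 5, 6, 7, 8, 9, 10, 11}, which is all 12 products.
Only T5 contains 0, so T5 is forced; the remaining 7 products need at least 3 more catalogues (each remaining catalogue adds at most 3) — so at least 4 catalogues are needed, and 4 is optimal.

4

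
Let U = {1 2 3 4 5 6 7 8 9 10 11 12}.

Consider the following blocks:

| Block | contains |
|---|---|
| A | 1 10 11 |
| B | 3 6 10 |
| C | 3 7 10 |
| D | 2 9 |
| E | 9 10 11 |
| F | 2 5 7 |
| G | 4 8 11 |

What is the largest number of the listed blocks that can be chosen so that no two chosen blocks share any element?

B, D, G are pairwise disjoint (B={3,6,10}; D={2,9}; G={4,8,11}).
Every remaining block overlaps one of these, and no 4 of the listed blocks are pairwise disjoint, so 3 is the maximum.

3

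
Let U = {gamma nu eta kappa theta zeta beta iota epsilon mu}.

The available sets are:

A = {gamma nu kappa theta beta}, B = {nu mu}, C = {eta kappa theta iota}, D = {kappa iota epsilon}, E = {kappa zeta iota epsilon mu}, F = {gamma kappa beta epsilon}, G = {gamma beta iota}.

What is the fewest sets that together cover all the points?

Take {A, C, E}. Their union is {gamma, nu, eta, kappa, theta, zeta, beta, iota, epsilon, mu}, which is all 10 points.
Only C contains eta, so C is forced; the remaining 6 points need at least 2 more sets (each remaining set adds at most 3) — so at least 3 sets are needed, and 3 is optimal.

3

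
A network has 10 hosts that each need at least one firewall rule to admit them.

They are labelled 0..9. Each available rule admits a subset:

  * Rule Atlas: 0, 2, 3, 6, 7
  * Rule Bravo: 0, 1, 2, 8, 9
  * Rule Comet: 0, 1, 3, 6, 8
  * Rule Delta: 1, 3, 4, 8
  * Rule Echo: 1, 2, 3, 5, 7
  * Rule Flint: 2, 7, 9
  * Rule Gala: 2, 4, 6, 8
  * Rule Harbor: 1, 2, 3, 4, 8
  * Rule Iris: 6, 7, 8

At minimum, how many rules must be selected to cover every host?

Take {Bravo, Echo, Gala}. Their union is {0, 1, 2, 3, 4, 5, 6, 7, 8, 9}, which is all 10 hosts.
Only Echo contains 5, so Echo is forced; the remaining 5 hosts need at least 2 more rules (each remaining rule adds at most 3) — so at least 3 rules are needed, and 3 is optimal.

3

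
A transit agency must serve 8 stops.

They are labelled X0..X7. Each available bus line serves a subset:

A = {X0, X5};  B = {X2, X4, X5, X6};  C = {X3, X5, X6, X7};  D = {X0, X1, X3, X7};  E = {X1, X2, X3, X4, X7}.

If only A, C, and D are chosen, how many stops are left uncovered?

Union of A, C, D = {X0, X1, X3, X5, X6, X7}.
Not covered: X2, X4 — 2 stops.

2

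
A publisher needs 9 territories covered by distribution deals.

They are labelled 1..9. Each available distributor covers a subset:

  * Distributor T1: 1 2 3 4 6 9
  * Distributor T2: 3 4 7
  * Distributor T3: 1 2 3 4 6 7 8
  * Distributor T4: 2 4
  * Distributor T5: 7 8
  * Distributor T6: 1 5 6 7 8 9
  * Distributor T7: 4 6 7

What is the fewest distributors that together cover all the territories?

2

Take {T1, T6}. Their union is {1, 2, 3, 4, 5, 6, 7, 8, 9}, which is all 9 territories.
No single distributor has all 9 territories (the largest, T3, has 7), so 2 is optimal.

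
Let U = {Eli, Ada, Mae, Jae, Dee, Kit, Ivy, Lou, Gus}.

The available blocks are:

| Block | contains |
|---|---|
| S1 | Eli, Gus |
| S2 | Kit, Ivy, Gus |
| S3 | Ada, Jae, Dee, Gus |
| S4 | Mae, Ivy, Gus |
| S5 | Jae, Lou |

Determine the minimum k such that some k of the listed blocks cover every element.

S1, S2, S3, S4, and S5 cover everything between them: the union {Eli, Ada, Mae, Jae, Dee, Kit, Ivy, Lou, Gus} is all of U.
No 4 of the 5 blocks cover everything (all 5 combinations miss at least one element), so 5 is optimal.

5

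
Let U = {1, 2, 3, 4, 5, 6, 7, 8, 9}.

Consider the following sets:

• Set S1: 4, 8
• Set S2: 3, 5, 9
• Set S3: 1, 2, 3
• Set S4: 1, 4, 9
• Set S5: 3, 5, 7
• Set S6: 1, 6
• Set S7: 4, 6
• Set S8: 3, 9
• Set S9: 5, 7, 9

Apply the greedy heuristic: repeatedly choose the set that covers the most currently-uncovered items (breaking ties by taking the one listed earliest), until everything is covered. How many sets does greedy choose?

Greedy: pick S2 (covers 3 new) → pick S1 (covers 2 new) → pick S3 (covers 2 new) → pick S5 (covers 1 new) → pick S6 (covers 1 new). Total picks: 5.
(The true minimum cover uses only 4 sets, so greedy is not optimal here.)

5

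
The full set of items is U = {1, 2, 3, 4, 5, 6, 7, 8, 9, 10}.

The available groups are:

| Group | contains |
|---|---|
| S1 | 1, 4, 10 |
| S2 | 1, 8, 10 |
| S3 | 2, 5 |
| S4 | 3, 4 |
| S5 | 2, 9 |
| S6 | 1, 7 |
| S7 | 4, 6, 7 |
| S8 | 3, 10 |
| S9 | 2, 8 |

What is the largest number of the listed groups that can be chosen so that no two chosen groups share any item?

3

S2, S3, S4 are pairwise disjoint (S2={1,8,10}; S3={2,5}; S4={3,4}).
Every remaining group overlaps one of these, and no 4 of the listed groups are pairwise disjoint, so 3 is the maximum.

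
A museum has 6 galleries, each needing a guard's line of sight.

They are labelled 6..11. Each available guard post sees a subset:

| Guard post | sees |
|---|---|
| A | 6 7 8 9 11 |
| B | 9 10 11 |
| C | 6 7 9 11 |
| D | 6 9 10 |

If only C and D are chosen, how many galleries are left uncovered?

1

Union of C, D = {6, 7, 9, 10, 11}.
Not covered: 8 — 1 gallery.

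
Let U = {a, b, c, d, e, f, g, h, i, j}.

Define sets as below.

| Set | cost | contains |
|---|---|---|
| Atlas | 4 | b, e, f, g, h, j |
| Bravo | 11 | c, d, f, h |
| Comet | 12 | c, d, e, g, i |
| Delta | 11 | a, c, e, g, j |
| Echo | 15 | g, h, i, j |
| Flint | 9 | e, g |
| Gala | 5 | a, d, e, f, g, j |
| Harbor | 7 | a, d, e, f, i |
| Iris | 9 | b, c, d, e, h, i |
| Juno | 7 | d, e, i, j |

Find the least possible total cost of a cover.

14

Gala, Iris together cover every element (Gala ∪ Iris = {a, b, c, d, e, f, g, h, i, j}); total cost 5 + 9 = 14.
The greedy pick Atlas, Harbor, Iris costs 20; no covering selection beats 14.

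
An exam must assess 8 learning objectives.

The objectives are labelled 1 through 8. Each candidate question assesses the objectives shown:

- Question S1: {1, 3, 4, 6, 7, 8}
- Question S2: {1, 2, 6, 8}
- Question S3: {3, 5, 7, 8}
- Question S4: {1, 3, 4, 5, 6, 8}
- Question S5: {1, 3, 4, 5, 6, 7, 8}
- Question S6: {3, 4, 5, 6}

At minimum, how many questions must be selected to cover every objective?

Take {S2, S5}. Their union is {1, 2, 3, 4, 5, 6, 7, 8}, which is all 8 objectives.
No single question has all 8 objectives (the largest, S5, has 7), so 2 is optimal.

2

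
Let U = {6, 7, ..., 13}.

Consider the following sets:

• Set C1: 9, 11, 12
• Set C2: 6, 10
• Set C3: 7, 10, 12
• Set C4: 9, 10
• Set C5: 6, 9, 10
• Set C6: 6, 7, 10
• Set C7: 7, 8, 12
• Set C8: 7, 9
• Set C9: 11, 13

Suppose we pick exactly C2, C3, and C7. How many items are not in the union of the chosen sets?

Union of C2, C3, C7 = {6, 7, 8, 10, 12}.
Not covered: 9, 11, 13 — 3 items.

3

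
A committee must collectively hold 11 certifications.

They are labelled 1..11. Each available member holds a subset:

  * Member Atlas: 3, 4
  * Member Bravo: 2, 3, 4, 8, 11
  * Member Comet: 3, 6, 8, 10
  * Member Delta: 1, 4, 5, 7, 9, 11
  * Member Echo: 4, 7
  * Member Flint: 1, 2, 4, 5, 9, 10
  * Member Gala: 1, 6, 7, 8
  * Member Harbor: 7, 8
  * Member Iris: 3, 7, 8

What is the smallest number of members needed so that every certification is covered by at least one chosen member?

Take {Bravo, Flint, Gala}. Their union is {1, 2, 3, 4, 5, 6, 7, 8, 9, 10, 11}, which is all 11 certifications.
No 2 of the 9 members cover everything (all 36 combinations miss at least one certification), so 3 is optimal.

3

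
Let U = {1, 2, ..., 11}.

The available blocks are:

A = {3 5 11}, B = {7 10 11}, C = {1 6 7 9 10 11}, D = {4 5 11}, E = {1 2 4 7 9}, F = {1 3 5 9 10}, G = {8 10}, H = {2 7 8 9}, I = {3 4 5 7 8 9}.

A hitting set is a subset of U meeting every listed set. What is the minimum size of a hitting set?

T = {5, 7, 8} meets every block (each contains at least one member of T), and |T| = 3.
The blocks A, E, G are pairwise disjoint, so any hitting set needs a separate element for each — at least 3. Hence 3 is optimal.

3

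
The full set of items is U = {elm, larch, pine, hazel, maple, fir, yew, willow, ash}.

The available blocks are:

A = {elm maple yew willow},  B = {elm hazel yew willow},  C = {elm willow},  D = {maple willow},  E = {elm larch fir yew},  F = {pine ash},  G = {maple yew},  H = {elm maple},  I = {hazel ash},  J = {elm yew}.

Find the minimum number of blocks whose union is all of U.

4

A and E and F and I together: A ∪ E ∪ F ∪ I = {elm, larch, pine, hazel, maple, fir, yew, willow, ash} — every item is covered.
Only E contains larch, so E is forced; the remaining 5 items need at least 3 more blocks (each remaining block adds at most 2) — so at least 4 blocks are needed, and 4 is optimal.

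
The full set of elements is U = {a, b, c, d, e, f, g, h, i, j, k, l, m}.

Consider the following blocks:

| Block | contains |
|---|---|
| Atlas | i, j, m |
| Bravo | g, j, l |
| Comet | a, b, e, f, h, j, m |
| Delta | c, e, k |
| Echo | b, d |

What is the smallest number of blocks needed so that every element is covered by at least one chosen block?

Atlas and Bravo and Comet and Delta and Echo together: Atlas ∪ Bravo ∪ Comet ∪ Delta ∪ Echo = {a, b, c, d, e, f, g, h, i, j, k, l, m} — every element is covered.
No 4 of the 5 blocks cover everything (all 5 combinations miss at least one element), so 5 is optimal.

5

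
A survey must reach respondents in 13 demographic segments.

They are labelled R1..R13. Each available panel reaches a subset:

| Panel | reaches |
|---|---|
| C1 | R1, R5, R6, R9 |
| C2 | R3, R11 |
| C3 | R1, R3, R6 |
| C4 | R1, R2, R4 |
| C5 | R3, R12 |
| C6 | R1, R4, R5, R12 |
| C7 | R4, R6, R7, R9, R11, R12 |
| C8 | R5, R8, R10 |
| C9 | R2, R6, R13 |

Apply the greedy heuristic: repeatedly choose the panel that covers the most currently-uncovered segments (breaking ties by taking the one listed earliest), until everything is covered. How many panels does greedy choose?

Greedy: pick C7 (covers 6 new) → pick C8 (covers 3 new) → pick C3 (covers 2 new) → pick C9 (covers 2 new). Total picks: 4.

4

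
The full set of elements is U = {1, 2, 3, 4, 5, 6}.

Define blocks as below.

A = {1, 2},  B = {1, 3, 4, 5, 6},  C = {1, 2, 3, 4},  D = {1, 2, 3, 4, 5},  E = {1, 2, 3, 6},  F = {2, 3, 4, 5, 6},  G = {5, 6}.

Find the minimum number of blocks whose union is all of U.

Take {B, C}. Their union is {1, 2, 3, 4, 5, 6}, which is all 6 elements.
No single block has all 6 elements (the largest, B, has 5), so 2 is optimal.

2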